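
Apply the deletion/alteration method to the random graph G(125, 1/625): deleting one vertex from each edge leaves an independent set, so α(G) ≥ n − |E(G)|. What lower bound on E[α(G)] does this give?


E[|E(G)|] = C(125, 2)·p = 7750 · (1/625) = 62/5.
E[α(G)] ≥ n − E[|E(G)|] = 125 − 62/5 = 563/5.
Numerically: ≈ 112.600.
(This is only a lower bound; the true E[α(G)] may be larger.)

E[α(G)] ≥ 563/5 ≈ 112.600.


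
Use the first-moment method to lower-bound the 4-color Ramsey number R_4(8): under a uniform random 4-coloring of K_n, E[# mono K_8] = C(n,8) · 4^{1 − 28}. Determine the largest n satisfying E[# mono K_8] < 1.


We need C(n, 8) · 4^{1 − 28} < 1, i.e. C(n, 8) < 4^{28 − 1} = 18014398509481984.
Check values of n near the boundary:
  n = 404: C(404, 8) = 16415071523485570; 16415071523485570 < 18014398509481984? YES
  n = 405: C(405, 8) = 16745853821188050; 16745853821188050 < 18014398509481984? YES
  n = 406: C(406, 8) = 17082453897995850; 17082453897995850 < 18014398509481984? YES
  n = 407: C(407, 8) = 17424959239309050; 17424959239309050 < 18014398509481984? YES
  n = 408: C(408, 8) = 17773458424095231; 17773458424095231 < 18014398509481984? YES
  n = 409: C(409, 8) = 18128041135797879; 18128041135797879 < 18014398509481984? NO
  n = 410: C(410, 8) = 18488798173326195; 18488798173326195 < 18014398509481984? NO
  n = 411: C(411, 8) = 18855821462126715; 18855821462126715 < 18014398509481984? NO
The largest n with C(n, 8) < 18014398509481984 is n = 408 (where E[X] = 17773458424095231/18014398509481984 ≈ 0.987). Hence R_4(8) > 408, i.e. R_4(8) ≥ 409.

Largest n = 408; hence R_4(8) > 408.


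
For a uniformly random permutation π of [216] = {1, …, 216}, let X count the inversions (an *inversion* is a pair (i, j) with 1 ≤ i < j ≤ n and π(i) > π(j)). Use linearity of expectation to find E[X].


Write X = Σ X_I over the C(216, 2) = 23220 pairs i < j, with X_I the indicator of one inversion.
There are 23220 indicators.
For each fixed pair i < j, the values π(i) and π(j) are two distinct elements of {1, …, 216} in uniformly random order; by symmetry P[π(i) > π(j)] = 1/2.
By linearity: E[X] = 23220 · (1/2) = C(216, 2) · (1/2) = 23220/2 = 11610 ≈ 11610.000000.

E[X] = 11610 = 11610.000000.


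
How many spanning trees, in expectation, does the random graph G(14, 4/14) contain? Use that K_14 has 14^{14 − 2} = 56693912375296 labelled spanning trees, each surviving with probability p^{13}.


K_14 has 14^{14 − 2} = 56693912375296 labelled spanning trees.
For each such spanning tree H, let X_H = 1 if all 13 edges of H are present in G. Then P[X_H = 1] = p^{13} = (2/7)^{13} = 8192/96889010407.
By linearity of expectation: E[X] = Σ_H E[X_H] = 56693912375296 · p^{13} = 56693912375296 · 8192/96889010407 = 33554432/7.
Numerically: E[X] ≈ 4.7935e+06.

E[X] = 56693912375296 · (2/7)^{13} = 33554432/7 ≈ 4.7935e+06.


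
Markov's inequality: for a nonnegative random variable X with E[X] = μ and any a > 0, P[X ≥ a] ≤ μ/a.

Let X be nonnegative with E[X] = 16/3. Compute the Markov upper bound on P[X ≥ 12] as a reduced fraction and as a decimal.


μ = E[X] = 16/3, a = 12.
Markov: P[X ≥ 12] ≤ μ/a = (16/3)/12 = 4/9.
Numerically: ≈ 0.44444.
(Since a = 12 > μ = 5.33333, the bound 4/9 is < 1 and informative.)

P[X ≥ 12] ≤ 4/9 ≈ 0.44444.


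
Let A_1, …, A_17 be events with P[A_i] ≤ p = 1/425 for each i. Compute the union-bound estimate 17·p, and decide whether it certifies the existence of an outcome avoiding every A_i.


Union bound: P[∪_{i=1}^{17} A_i] ≤ Σ_i P[A_i] ≤ 17·p = 17·(1/425) = 1/25.
Numerically: 1/25 ≈ 0.0400000.
Is 1/25 < 1? YES.
Since P[∪ A_i] ≤ 1/25 < 1, the complement has P[∩ A_i^c] ≥ 1 − 1/25 = 24/25 > 0, so some outcome avoids every A_i.

17·p = 1/25 ≈ 0.0400000; existence CERTIFIED by the union bound.


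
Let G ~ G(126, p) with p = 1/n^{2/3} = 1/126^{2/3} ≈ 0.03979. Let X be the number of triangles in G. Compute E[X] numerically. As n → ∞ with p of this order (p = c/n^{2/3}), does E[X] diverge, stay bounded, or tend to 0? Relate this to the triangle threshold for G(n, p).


Number of potential triangles: C(126, 3) = 325500.
Each occurs with probability p³ ≈ (0.03979)³ ≈ 6.298816e-05.
By linearity: E[X] = C(126, 3)·p³ ≈ 325500 · 6.298816e-05 ≈ 20.5026.
Since α = 2/3 < 1, p = c/n^{2/3} ≫ 1/n is above the triangle threshold p ~ 1/n. Asymptotically E[X] ~ (c³/6)·n^{3(1−α)} = (1³/6)·n^{1} → ∞; triangles are abundant w.h.p.

E[X] ≈ 20.5026; in regime p = Θ(1/n^{2/3}) E[X] diverges (above the triangle threshold p ~ 1/n).


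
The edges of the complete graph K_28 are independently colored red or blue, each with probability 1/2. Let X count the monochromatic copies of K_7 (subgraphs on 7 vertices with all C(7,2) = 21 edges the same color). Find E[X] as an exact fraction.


Let X = Σ_S X_S over the C(28, 7) = 1184040 subsets S of size 7, where X_S = 1 if the K_7 on S is monochromatic.
For a fixed S, the K_7 on S has C(7, 2) = 21 edges. P[all 21 edges red] = (1/2)^21, and likewise for blue, so P[monochromatic] = 2·(1/2)^21 = 2^{1 − 21} = 1/1048576.
By linearity of expectation: E[X] = C(28, 7) · 2^{1 − 21} = 1184040 · 1/1048576 = 148005/131072.
Numerically: E[X] ≈ 1.129.

E[X] = C(28,7)·2^(1−C(7,2)) = 148005/131072 ≈ 1.129.


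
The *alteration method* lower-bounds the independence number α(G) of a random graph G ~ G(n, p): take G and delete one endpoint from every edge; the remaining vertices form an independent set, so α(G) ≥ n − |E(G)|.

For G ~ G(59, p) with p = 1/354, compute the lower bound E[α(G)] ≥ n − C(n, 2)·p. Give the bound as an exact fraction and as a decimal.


E[|E(G)|] = C(59, 2)·p = 1711 · (1/354) = 29/6.
E[α(G)] ≥ n − E[|E(G)|] = 59 − 29/6 = 325/6.
Numerically: ≈ 54.166667.
(This is only a lower bound; the true E[α(G)] may be larger.)

E[α(G)] ≥ 325/6 ≈ 54.166667.


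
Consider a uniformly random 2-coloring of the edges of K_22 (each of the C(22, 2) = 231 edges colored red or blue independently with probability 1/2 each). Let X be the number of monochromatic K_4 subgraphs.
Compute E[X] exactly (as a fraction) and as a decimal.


Let X = Σ_S X_S over the C(22, 4) = 7315 subsets S of size 4, where X_S = 1 if the K_4 on S is monochromatic.
For a fixed S, the K_4 on S has C(4, 2) = 6 edges. P[all 6 edges red] = (1/2)^6, and likewise for blue, so P[monochromatic] = 2·(1/2)^6 = 2^{1 − 6} = 1/32.
Summing: E[X] = C(22, 4) · 2^{1 − 6} = 7315 · 1/32 = 7315/32.
Numerically: E[X] ≈ 228.5938.

E[X] = C(22,4)·2^(1−C(4,2)) = 7315/32 ≈ 228.5938.


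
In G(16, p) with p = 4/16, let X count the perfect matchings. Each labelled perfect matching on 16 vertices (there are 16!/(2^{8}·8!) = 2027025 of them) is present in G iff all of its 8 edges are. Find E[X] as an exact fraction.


K_16 has 16!/(2^{8}·8!) = 2027025 labelled perfect matchings.
For each such perfect matching H, let X_H = 1 if all 8 edges of H are present in G. Then P[X_H = 1] = p^{8} = (1/4)^{8} = 1/65536.
Summing the indicators: E[X] = Σ_H E[X_H] = 2027025 · p^{8} = 2027025 · 1/65536 = 2027025/65536.
Numerically: E[X] ≈ 30.93.

E[X] = 2027025 · (1/4)^{8} = 2027025/65536 ≈ 30.93.


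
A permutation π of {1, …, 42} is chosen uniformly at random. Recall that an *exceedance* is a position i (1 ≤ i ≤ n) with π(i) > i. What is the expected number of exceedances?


Write X = Σ_{i=1}^{42} X_i, where X_i = 1_{π(i) > i}.
For each fixed i, π(i) is uniform over {1, …, 42} (marginal of a uniform permutation), so P[π(i) > i] = (n − i)/n. Summing: Σ_{i=1}^{42} (n − i)/n = (0 + 1 + … + 41)/42 = 42(42 − 1)/(2·42) = (42 − 1)/2.
Hence E[X] = Σ_{i=1}^{42} (42 − i)/42 = 41/2 ≈ 20.5000.

E[X] = 41/2 = 20.5000.


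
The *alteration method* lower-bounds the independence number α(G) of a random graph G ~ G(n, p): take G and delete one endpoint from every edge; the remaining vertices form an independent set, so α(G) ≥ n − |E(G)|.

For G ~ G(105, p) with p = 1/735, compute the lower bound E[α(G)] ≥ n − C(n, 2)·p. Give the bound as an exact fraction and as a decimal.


E[|E(G)|] = C(105, 2)·p = 5460 · (1/735) = 52/7.
E[α(G)] ≥ n − E[|E(G)|] = 105 − 52/7 = 683/7.
Numerically: ≈ 97.5714.
(This is only a lower bound; the true E[α(G)] may be larger.)

E[α(G)] ≥ 683/7 ≈ 97.5714.


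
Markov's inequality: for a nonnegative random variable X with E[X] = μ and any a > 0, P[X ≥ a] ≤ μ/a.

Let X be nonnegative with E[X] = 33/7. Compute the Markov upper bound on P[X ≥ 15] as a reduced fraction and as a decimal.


μ = E[X] = 33/7, a = 15.
Markov: P[X ≥ 15] ≤ μ/a = (33/7)/15 = 11/35.
Numerically: ≈ 0.3143.
(Since a = 15 > μ = 4.7143, the bound 11/35 is < 1 and informative.)

P[X ≥ 15] ≤ 11/35 ≈ 0.3143.


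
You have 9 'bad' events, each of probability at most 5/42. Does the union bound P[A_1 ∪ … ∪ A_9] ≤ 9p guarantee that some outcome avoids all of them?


Union bound: P[∪_{i=1}^{9} A_i] ≤ Σ_i P[A_i] ≤ 9·p = 9·(5/42) = 15/14.
Numerically: 15/14 ≈ 1.07143.
Is 15/14 < 1? NO.
Since the bound 15/14 is ≥ 1, the union bound is uninformative here; it does NOT by itself certify existence.

9·p = 15/14 ≈ 1.07143; existence NOT certified by the union bound.


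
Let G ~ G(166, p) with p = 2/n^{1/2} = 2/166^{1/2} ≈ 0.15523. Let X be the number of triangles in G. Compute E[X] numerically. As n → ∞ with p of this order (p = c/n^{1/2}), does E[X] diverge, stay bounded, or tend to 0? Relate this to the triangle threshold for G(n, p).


Number of potential triangles: C(166, 3) = 748660.
Each occurs with probability p³ ≈ (0.15523)³ ≈ 3.7404845e-03.
By linearity: E[X] = C(166, 3)·p³ ≈ 748660 · 3.7404845e-03 ≈ 2800.35110.
Since α = 1/2 < 1, p = c/n^{1/2} ≫ 1/n is above the triangle threshold p ~ 1/n. Asymptotically E[X] ~ (c³/6)·n^{3(1−α)} = (2³/6)·n^{1.5} → ∞; triangles are abundant w.h.p.

E[X] ≈ 2800.35110; in regime p = Θ(1/n^{1/2}) E[X] diverges (above the triangle threshold p ~ 1/n).


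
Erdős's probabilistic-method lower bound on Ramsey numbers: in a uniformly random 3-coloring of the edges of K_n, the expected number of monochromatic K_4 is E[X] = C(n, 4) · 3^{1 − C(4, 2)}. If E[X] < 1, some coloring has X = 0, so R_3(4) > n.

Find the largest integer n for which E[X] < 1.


We need C(n, 4) · 3^{1 − 6} < 1, i.e. C(n, 4) < 3^{6 − 1} = 243.
Check values of n near the boundary:
  n = 5: C(5, 4) = 5; 5 < 243? YES
  n = 6: C(6, 4) = 15; 15 < 243? YES
  n = 7: C(7, 4) = 35; 35 < 243? YES
  n = 8: C(8, 4) = 70; 70 < 243? YES
  n = 9: C(9, 4) = 126; 126 < 243? YES
  n = 10: C(10, 4) = 210; 210 < 243? YES
  n = 11: C(11, 4) = 330; 330 < 243? NO
The largest n with C(n, 4) < 243 is n = 10 (where E[X] = 70/81 ≈ 0.864). Hence R_3(4) > 10, i.e. R_3(4) ≥ 11.

Largest n = 10; hence R_3(4) > 10.


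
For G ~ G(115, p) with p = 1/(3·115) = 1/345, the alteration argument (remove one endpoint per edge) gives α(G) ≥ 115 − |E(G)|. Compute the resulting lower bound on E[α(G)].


E[|E(G)|] = C(115, 2)·p = 6555 · (1/345) = 19.
E[α(G)] ≥ n − E[|E(G)|] = 115 − 19 = 96.
Numerically: ≈ 96.0000.
(This is only a lower bound; the true E[α(G)] may be larger.)

E[α(G)] ≥ 96 ≈ 96.0000.


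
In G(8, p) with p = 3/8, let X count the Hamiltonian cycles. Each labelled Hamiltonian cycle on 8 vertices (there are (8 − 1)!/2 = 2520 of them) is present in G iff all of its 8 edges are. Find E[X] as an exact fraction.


K_8 has (8 − 1)!/2 = 2520 labelled Hamiltonian cycles.
For each such Hamiltonian cycle H, let X_H = 1 if all 8 edges of H are present in G. Then P[X_H = 1] = p^{8} = (3/8)^{8} = 6561/16777216.
Summing the indicators: E[X] = Σ_H E[X_H] = 2520 · p^{8} = 2520 · 6561/16777216 = 2066715/2097152.
Numerically: E[X] ≈ 0.985487.

E[X] = 2520 · (3/8)^{8} = 2066715/2097152 ≈ 0.985487.


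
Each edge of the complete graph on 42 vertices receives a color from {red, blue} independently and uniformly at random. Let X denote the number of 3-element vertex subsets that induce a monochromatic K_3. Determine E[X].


Let X = Σ_S X_S over the C(42, 3) = 11480 subsets S of size 3, where X_S = 1 if the K_3 on S is monochromatic.
For a fixed S, the K_3 on S has C(3, 2) = 3 edges. P[all 3 edges red] = (1/2)^3, and likewise for blue, so P[monochromatic] = 2·(1/2)^3 = 2^{1 − 3} = 1/4.
By linearity of expectation: E[X] = C(42, 3) · 2^{1 − 3} = 11480 · 1/4 = 2870.
Numerically: E[X] ≈ 2870.0000.

E[X] = C(42,3)·2^(1−C(3,2)) = 2870 ≈ 2870.0000.


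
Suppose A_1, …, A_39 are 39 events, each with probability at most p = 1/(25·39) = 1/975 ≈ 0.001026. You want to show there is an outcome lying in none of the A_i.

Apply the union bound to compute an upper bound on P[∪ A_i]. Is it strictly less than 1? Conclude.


Union bound: P[∪_{i=1}^{39} A_i] ≤ Σ_i P[A_i] ≤ 39·p = 39·(1/975) = 1/25.
Numerically: 1/25 ≈ 0.040000.
Is 1/25 < 1? YES.
Since P[∪ A_i] ≤ 1/25 < 1, the complement has P[∩ A_i^c] ≥ 1 − 1/25 = 24/25 > 0, so some outcome avoids every A_i.

39·p = 1/25 ≈ 0.040000; existence CERTIFIED by the union bound.


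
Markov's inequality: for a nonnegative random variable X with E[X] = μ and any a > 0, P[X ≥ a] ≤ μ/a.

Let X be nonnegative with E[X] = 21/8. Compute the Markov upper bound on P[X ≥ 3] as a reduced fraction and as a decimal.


μ = E[X] = 21/8, a = 3.
Markov: P[X ≥ 3] ≤ μ/a = (21/8)/3 = 7/8.
Numerically: ≈ 0.875.
(Since a = 3 > μ = 2.625, the bound 7/8 is < 1 and informative.)

P[X ≥ 3] ≤ 7/8 ≈ 0.875.


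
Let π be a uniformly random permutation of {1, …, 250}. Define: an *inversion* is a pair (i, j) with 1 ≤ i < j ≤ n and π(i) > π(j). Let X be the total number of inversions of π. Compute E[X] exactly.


Write X = Σ X_I over the C(250, 2) = 31125 pairs i < j, with X_I the indicator of one inversion.
There are 31125 indicators.
For each fixed pair i < j, the values π(i) and π(j) are two distinct elements of {1, …, 250} in uniformly random order; by symmetry P[π(i) > π(j)] = 1/2.
By linearity: E[X] = 31125 · (1/2) = C(250, 2) · (1/2) = 31125/2 = 31125/2 ≈ 15562.5000.

E[X] = 31125/2 = 15562.5000.


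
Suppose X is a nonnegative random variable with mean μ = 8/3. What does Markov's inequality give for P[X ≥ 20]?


μ = E[X] = 8/3, a = 20.
Markov: P[X ≥ 20] ≤ μ/a = (8/3)/20 = 2/15.
Numerically: ≈ 0.1333.
(Since a = 20 > μ = 2.6667, the bound 2/15 is < 1 and informative.)

P[X ≥ 20] ≤ 2/15 ≈ 0.1333.


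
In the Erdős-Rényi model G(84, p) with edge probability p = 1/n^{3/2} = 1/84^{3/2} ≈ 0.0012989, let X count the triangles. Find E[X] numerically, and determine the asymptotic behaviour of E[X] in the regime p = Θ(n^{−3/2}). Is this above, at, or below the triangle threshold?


Number of potential triangles: C(84, 3) = 95284.
Each occurs with probability p³ ≈ (0.0012989)³ ≈ 2.1915088e-09.
By linearity: E[X] = C(84, 3)·p³ ≈ 95284 · 2.1915088e-09 ≈ 0.00021.
Since α = 3/2 > 1, p = c/n^{3/2} = o(1/n) is below the triangle threshold p ~ 1/n. Asymptotically E[X] ~ (c³/6)·n^{3(1−α)} = (1³/6)·n^{-1.5} → 0, so by Markov's inequality G has no triangles w.h.p.

E[X] ≈ 0.00021; in regime p = Θ(1/n^{3/2}) E[X] tends to 0 (below the triangle threshold p ~ 1/n).


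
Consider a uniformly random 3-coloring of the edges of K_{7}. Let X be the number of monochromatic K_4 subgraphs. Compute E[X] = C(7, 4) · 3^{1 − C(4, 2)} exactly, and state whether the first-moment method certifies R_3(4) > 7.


E[X] = C(7, 4) · 3^{1 − 6} = 35 · 3^{−5} = 35/243.
As a reduced fraction: E[X] = 35/243 ≈ 0.1440329.
Is E[X] < 1? YES.
Since E[X] < 1, there exists a 3-coloring of K_{7} with no monochromatic K_4; hence R_3(4) > 7.

E[X] = 35/243 ≈ 0.1440329; E[X] < 1, so R_3(4) > 7.


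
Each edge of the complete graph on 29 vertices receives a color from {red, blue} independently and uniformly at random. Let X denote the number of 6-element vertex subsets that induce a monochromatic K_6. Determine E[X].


Let X = Σ_S X_S over the C(29, 6) = 475020 subsets S of size 6, where X_S = 1 if the K_6 on S is monochromatic.
For a fixed S, the K_6 on S has C(6, 2) = 15 edges. P[all 15 edges red] = (1/2)^15, and likewise for blue, so P[monochromatic] = 2·(1/2)^15 = 2^{1 − 15} = 1/16384.
Summing: E[X] = C(29, 6) · 2^{1 − 15} = 475020 · 1/16384 = 118755/4096.
Numerically: E[X] ≈ 28.9929.

E[X] = C(29,6)·2^(1−C(6,2)) = 118755/4096 ≈ 28.9929.


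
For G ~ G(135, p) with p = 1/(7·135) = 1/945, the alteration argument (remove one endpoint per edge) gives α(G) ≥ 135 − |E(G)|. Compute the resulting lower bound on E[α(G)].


E[|E(G)|] = C(135, 2)·p = 9045 · (1/945) = 67/7.
E[α(G)] ≥ n − E[|E(G)|] = 135 − 67/7 = 878/7.
Numerically: ≈ 125.428571.
(This is only a lower bound; the true E[α(G)] may be larger.)

E[α(G)] ≥ 878/7 ≈ 125.428571.


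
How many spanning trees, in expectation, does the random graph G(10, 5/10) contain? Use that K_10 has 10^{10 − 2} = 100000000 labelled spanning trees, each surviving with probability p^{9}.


K_10 has 10^{10 − 2} = 100000000 labelled spanning trees.
For each such spanning tree H, let X_H = 1 if all 9 edges of H are present in G. Then P[X_H = 1] = p^{9} = (1/2)^{9} = 1/512.
By linearity of expectation: E[X] = Σ_H E[X_H] = 100000000 · p^{9} = 100000000 · 1/512 = 390625/2.
Numerically: E[X] ≈ 1.953e+05.

E[X] = 100000000 · (1/2)^{9} = 390625/2 ≈ 1.953e+05.


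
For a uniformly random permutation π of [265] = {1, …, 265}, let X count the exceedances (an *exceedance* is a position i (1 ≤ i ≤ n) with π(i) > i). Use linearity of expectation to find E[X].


Write X = Σ_{i=1}^{265} X_i, where X_i = 1_{π(i) > i}.
For each fixed i, π(i) is uniform over {1, …, 265} (marginal of a uniform permutation), so P[π(i) > i] = (n − i)/n. Summing: Σ_{i=1}^{265} (n − i)/n = (0 + 1 + … + 264)/265 = 265(265 − 1)/(2·265) = (265 − 1)/2.
Hence E[X] = Σ_{i=1}^{265} (265 − i)/265 = 132 ≈ 132.00000.

E[X] = 132 = 132.00000.


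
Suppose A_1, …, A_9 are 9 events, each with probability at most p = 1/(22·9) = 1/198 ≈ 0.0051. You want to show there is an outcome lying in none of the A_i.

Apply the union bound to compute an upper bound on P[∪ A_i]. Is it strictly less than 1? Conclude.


Union bound: P[∪_{i=1}^{9} A_i] ≤ Σ_i P[A_i] ≤ 9·p = 9·(1/198) = 1/22.
Numerically: 1/22 ≈ 0.0455.
Is 1/22 < 1? YES.
Since P[∪ A_i] ≤ 1/22 < 1, the complement has P[∩ A_i^c] ≥ 1 − 1/22 = 21/22 > 0, so some outcome avoids every A_i.

9·p = 1/22 ≈ 0.0455; existence CERTIFIED by the union bound.


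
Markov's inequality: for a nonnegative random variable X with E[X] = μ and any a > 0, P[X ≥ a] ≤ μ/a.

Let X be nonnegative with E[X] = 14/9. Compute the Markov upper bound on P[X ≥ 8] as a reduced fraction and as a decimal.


μ = E[X] = 14/9, a = 8.
Markov: P[X ≥ 8] ≤ μ/a = (14/9)/8 = 7/36.
Numerically: ≈ 0.1944.
(Since a = 8 > μ = 1.5556, the bound 7/36 is < 1 and informative.)

P[X ≥ 8] ≤ 7/36 ≈ 0.1944.


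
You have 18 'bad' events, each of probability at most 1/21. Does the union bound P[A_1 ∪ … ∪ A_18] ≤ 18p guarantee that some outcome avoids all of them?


Union bound: P[∪_{i=1}^{18} A_i] ≤ Σ_i P[A_i] ≤ 18·p = 18·(1/21) = 6/7.
Numerically: 6/7 ≈ 0.857.
Is 6/7 < 1? YES.
Since P[∪ A_i] ≤ 6/7 < 1, the complement has P[∩ A_i^c] ≥ 1 − 6/7 = 1/7 > 0, so some outcome avoids every A_i.

18·p = 6/7 ≈ 0.857; existence CERTIFIED by the union bound.


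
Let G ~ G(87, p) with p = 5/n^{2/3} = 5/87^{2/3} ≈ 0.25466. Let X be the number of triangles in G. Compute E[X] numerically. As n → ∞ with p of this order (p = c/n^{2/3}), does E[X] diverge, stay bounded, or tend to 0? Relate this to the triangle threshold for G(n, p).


Number of potential triangles: C(87, 3) = 105995.
Each occurs with probability p³ ≈ (0.25466)³ ≈ 1.6514731e-02.
By linearity: E[X] = C(87, 3)·p³ ≈ 105995 · 1.6514731e-02 ≈ 1750.47893.
Since α = 2/3 < 1, p = c/n^{2/3} ≫ 1/n is above the triangle threshold p ~ 1/n. Asymptotically E[X] ~ (c³/6)·n^{3(1−α)} = (5³/6)·n^{1} → ∞; triangles are abundant w.h.p.

E[X] ≈ 1750.47893; in regime p = Θ(1/n^{2/3}) E[X] diverges (above the triangle threshold p ~ 1/n).


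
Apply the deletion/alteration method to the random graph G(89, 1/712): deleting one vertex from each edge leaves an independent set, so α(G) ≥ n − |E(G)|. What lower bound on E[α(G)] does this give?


E[|E(G)|] = C(89, 2)·p = 3916 · (1/712) = 11/2.
E[α(G)] ≥ n − E[|E(G)|] = 89 − 11/2 = 167/2.
Numerically: ≈ 83.500000.
(This is only a lower bound; the true E[α(G)] may be larger.)

E[α(G)] ≥ 167/2 ≈ 83.500000.


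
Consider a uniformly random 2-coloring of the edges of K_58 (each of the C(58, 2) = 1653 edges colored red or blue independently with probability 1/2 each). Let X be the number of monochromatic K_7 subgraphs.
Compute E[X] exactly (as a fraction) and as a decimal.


Let X = Σ_S X_S over the C(58, 7) = 300674088 subsets S of size 7, where X_S = 1 if the K_7 on S is monochromatic.
For a fixed S, the K_7 on S has C(7, 2) = 21 edges. P[all 21 edges red] = (1/2)^21, and likewise for blue, so P[monochromatic] = 2·(1/2)^21 = 2^{1 − 21} = 1/1048576.
Summing: E[X] = C(58, 7) · 2^{1 − 21} = 300674088 · 1/1048576 = 37584261/131072.
Numerically: E[X] ≈ 286.745155.

E[X] = C(58,7)·2^(1−C(7,2)) = 37584261/131072 ≈ 286.745155.


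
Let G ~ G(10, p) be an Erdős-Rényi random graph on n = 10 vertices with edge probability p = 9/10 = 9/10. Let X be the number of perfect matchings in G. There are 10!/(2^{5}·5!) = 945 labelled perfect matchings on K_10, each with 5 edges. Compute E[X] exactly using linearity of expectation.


K_10 has 10!/(2^{5}·5!) = 945 labelled perfect matchings.
For each such perfect matching H, let X_H = 1 if all 5 edges of H are present in G. Then P[X_H = 1] = p^{5} = (9/10)^{5} = 59049/100000.
By linearity of expectation: E[X] = Σ_H E[X_H] = 945 · p^{5} = 945 · 59049/100000 = 11160261/20000.
Numerically: E[X] ≈ 558.01.

E[X] = 945 · (9/10)^{5} = 11160261/20000 ≈ 558.01.


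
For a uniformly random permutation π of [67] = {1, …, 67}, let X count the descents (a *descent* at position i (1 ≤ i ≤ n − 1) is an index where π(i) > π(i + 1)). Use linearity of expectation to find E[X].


Write X = Σ X_I over i = 1, …, 66, with X_I the indicator of one descent.
There are 66 indicators.
For each fixed i, the pair (π(i), π(i+1)) is a uniformly random ordered pair of distinct values from {1, …, 67}; by symmetry P[π(i) > π(i+1)] = 1/2.
By linearity: E[X] = 66 · (1/2) = (67 − 1) · (1/2) = 33 ≈ 33.00000.

E[X] = 33 = 33.00000.


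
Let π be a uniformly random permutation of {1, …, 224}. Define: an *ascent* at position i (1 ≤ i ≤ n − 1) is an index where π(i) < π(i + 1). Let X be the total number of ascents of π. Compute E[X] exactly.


Write X = Σ X_I over i = 1, …, 223, with X_I the indicator of one ascent.
There are 223 indicators.
For each fixed i, the pair (π(i), π(i+1)) is a uniformly random ordered pair of distinct values from {1, …, 224}; by symmetry P[π(i) < π(i+1)] = 1/2.
By linearity: E[X] = 223 · (1/2) = (224 − 1) · (1/2) = 223/2 ≈ 111.5000.

E[X] = 223/2 = 111.5000.


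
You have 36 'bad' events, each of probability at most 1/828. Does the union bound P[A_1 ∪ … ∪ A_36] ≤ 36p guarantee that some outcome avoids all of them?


Union bound: P[∪_{i=1}^{36} A_i] ≤ Σ_i P[A_i] ≤ 36·p = 36·(1/828) = 1/23.
Numerically: 1/23 ≈ 0.043478.
Is 1/23 < 1? YES.
Since P[∪ A_i] ≤ 1/23 < 1, the complement has P[∩ A_i^c] ≥ 1 − 1/23 = 22/23 > 0, so some outcome avoids every A_i.

36·p = 1/23 ≈ 0.043478; existence CERTIFIED by the union bound.


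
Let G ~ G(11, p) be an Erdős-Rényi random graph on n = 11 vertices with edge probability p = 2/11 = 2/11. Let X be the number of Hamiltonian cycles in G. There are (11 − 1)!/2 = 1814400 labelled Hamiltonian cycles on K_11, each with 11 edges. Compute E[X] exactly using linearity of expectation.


K_11 has (11 − 1)!/2 = 1814400 labelled Hamiltonian cycles.
For each such Hamiltonian cycle H, let X_H = 1 if all 11 edges of H are present in G. Then P[X_H = 1] = p^{11} = (2/11)^{11} = 2048/285311670611.
By linearity of expectation: E[X] = Σ_H E[X_H] = 1814400 · p^{11} = 1814400 · 2048/285311670611 = 3715891200/285311670611.
Numerically: E[X] ≈ 0.01302.

E[X] = 1814400 · (2/11)^{11} = 3715891200/285311670611 ≈ 0.01302.


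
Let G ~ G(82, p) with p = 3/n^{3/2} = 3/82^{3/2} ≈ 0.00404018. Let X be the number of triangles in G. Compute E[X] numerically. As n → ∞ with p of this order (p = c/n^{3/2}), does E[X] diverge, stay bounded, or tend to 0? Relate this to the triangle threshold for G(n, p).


Number of potential triangles: C(82, 3) = 88560.
Each occurs with probability p³ ≈ (0.00404018)³ ≈ 6.59479695e-08.
By linearity: E[X] = C(82, 3)·p³ ≈ 88560 · 6.59479695e-08 ≈ 0.005840.
Since α = 3/2 > 1, p = c/n^{3/2} = o(1/n) is below the triangle threshold p ~ 1/n. Asymptotically E[X] ~ (c³/6)·n^{3(1−α)} = (3³/6)·n^{-1.5} → 0, so by Markov's inequality G has no triangles w.h.p.

E[X] ≈ 0.005840; in regime p = Θ(1/n^{3/2}) E[X] tends to 0 (below the triangle threshold p ~ 1/n).


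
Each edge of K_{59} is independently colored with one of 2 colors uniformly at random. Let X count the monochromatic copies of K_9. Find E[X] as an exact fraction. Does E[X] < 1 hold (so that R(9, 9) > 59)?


E[X] = C(59, 9) · 2^{1 − 36} = 12565671261 · 2^{−35} = 12565671261/34359738368.
As a reduced fraction: E[X] = 12565671261/34359738368 ≈ 0.36571.
Is E[X] < 1? YES.
Since E[X] < 1, there exists a 2-coloring of K_{59} with no monochromatic K_9; hence R(9, 9) > 59.

E[X] = 12565671261/34359738368 ≈ 0.36571; E[X] < 1, so R(9, 9) > 59.


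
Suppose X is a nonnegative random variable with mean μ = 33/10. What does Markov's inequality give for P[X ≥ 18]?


μ = E[X] = 33/10, a = 18.
Markov: P[X ≥ 18] ≤ μ/a = (33/10)/18 = 11/60.
Numerically: ≈ 0.1833.
(Since a = 18 > μ = 3.3000, the bound 11/60 is < 1 and informative.)

P[X ≥ 18] ≤ 11/60 ≈ 0.1833.


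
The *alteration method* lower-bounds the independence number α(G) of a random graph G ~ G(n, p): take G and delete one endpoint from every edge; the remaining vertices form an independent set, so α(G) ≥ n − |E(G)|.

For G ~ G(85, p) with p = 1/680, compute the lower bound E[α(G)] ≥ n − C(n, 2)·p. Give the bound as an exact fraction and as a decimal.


E[|E(G)|] = C(85, 2)·p = 3570 · (1/680) = 21/4.
E[α(G)] ≥ n − E[|E(G)|] = 85 − 21/4 = 319/4.
Numerically: ≈ 79.7500.
(This is only a lower bound; the true E[α(G)] may be larger.)

E[α(G)] ≥ 319/4 ≈ 79.7500.


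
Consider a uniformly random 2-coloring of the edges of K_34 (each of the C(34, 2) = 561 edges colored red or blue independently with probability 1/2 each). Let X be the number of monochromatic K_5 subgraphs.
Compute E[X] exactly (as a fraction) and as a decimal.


Let X = Σ_S X_S over the C(34, 5) = 278256 subsets S of size 5, where X_S = 1 if the K_5 on S is monochromatic.
For a fixed S, the K_5 on S has C(5, 2) = 10 edges. P[all 10 edges red] = (1/2)^10, and likewise for blue, so P[monochromatic] = 2·(1/2)^10 = 2^{1 − 10} = 1/512.
By linearity: E[X] = C(34, 5) · 2^{1 − 10} = 278256 · 1/512 = 17391/32.
Numerically: E[X] ≈ 543.469.

E[X] = C(34,5)·2^(1−C(5,2)) = 17391/32 ≈ 543.469.


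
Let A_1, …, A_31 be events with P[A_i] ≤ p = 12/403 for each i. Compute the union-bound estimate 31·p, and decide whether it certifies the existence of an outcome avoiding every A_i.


Union bound: P[∪_{i=1}^{31} A_i] ≤ Σ_i P[A_i] ≤ 31·p = 31·(12/403) = 12/13.
Numerically: 12/13 ≈ 0.92308.
Is 12/13 < 1? YES.
Since P[∪ A_i] ≤ 12/13 < 1, the complement has P[∩ A_i^c] ≥ 1 − 12/13 = 1/13 > 0, so some outcome avoids every A_i.

31·p = 12/13 ≈ 0.92308; existence CERTIFIED by the union bound.


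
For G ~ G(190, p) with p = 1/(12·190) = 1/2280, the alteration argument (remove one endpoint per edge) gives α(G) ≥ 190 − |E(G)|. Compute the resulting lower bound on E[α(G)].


E[|E(G)|] = C(190, 2)·p = 17955 · (1/2280) = 63/8.
E[α(G)] ≥ n − E[|E(G)|] = 190 − 63/8 = 1457/8.
Numerically: ≈ 182.1250.
(This is only a lower bound; the true E[α(G)] may be larger.)

E[α(G)] ≥ 1457/8 ≈ 182.1250.


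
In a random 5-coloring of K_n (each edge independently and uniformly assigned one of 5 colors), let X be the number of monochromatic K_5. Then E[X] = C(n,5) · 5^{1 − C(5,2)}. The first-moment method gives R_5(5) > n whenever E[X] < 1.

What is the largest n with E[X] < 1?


We need C(n, 5) · 5^{1 − 10} < 1, i.e. C(n, 5) < 5^{10 − 1} = 1953125.
Check values of n near the boundary:
  n = 48: C(48, 5) = 1712304; 1712304 < 1953125? YES
  n = 49: C(49, 5) = 1906884; 1906884 < 1953125? YES
  n = 50: C(50, 5) = 2118760; 2118760 < 1953125? NO
  n = 51: C(51, 5) = 2349060; 2349060 < 1953125? NO
The largest n with C(n, 5) < 1953125 is n = 49 (where E[X] = 1906884/1953125 ≈ 0.9763246). Hence R_5(5) > 49, i.e. R_5(5) ≥ 50.

Largest n = 49; hence R_5(5) > 49.


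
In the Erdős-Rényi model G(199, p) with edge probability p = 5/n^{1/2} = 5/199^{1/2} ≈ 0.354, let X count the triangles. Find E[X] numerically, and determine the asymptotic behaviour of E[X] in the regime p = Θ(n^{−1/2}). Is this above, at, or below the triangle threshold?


Number of potential triangles: C(199, 3) = 1293699.
Each occurs with probability p³ ≈ (0.354)³ ≈ 4.45277e-02.
By linearity: E[X] = C(199, 3)·p³ ≈ 1293699 · 4.45277e-02 ≈ 57605.459.
Since α = 1/2 < 1, p = c/n^{1/2} ≫ 1/n is above the triangle threshold p ~ 1/n. Asymptotically E[X] ~ (c³/6)·n^{3(1−α)} = (5³/6)·n^{1.5} → ∞; triangles are abundant w.h.p.

E[X] ≈ 57605.459; in regime p = Θ(1/n^{1/2}) E[X] diverges (above the triangle threshold p ~ 1/n).


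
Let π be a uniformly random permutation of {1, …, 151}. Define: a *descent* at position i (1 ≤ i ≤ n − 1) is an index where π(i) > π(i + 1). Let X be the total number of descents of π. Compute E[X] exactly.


Write X = Σ X_I over i = 1, …, 150, with X_I the indicator of one descent.
There are 150 indicators.
For each fixed i, the pair (π(i), π(i+1)) is a uniformly random ordered pair of distinct values from {1, …, 151}; by symmetry P[π(i) > π(i+1)] = 1/2.
By linearity: E[X] = 150 · (1/2) = (151 − 1) · (1/2) = 75 ≈ 75.00000.

E[X] = 75 = 75.00000.


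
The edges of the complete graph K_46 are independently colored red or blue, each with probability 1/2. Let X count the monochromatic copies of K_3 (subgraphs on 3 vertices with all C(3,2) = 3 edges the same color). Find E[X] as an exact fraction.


Let X = Σ_S X_S over the C(46, 3) = 15180 subsets S of size 3, where X_S = 1 if the K_3 on S is monochromatic.
For a fixed S, the K_3 on S has C(3, 2) = 3 edges. P[all 3 edges red] = (1/2)^3, and likewise for blue, so P[monochromatic] = 2·(1/2)^3 = 2^{1 − 3} = 1/4.
By linearity: E[X] = C(46, 3) · 2^{1 − 3} = 15180 · 1/4 = 3795.
Numerically: E[X] ≈ 3795.000.

E[X] = C(46,3)·2^(1−C(3,2)) = 3795 ≈ 3795.000.


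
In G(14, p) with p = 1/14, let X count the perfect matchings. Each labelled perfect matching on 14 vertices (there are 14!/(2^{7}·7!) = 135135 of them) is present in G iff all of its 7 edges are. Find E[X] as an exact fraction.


K_14 has 14!/(2^{7}·7!) = 135135 labelled perfect matchings.
For each such perfect matching H, let X_H = 1 if all 7 edges of H are present in G. Then P[X_H = 1] = p^{7} = (1/14)^{7} = 1/105413504.
Summing the indicators: E[X] = Σ_H E[X_H] = 135135 · p^{7} = 135135 · 1/105413504 = 19305/15059072.
Numerically: E[X] ≈ 0.001282.

E[X] = 135135 · (1/14)^{7} = 19305/15059072 ≈ 0.001282.


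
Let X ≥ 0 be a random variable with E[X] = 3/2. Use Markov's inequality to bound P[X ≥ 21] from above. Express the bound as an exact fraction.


μ = E[X] = 3/2, a = 21.
Markov: P[X ≥ 21] ≤ μ/a = (3/2)/21 = 1/14.
Numerically: ≈ 0.071429.
(Since a = 21 > μ = 1.500000, the bound 1/14 is < 1 and informative.)

P[X ≥ 21] ≤ 1/14 ≈ 0.071429.


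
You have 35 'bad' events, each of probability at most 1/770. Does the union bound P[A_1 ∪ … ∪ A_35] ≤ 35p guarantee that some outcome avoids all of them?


Union bound: P[∪_{i=1}^{35} A_i] ≤ Σ_i P[A_i] ≤ 35·p = 35·(1/770) = 1/22.
Numerically: 1/22 ≈ 0.0454545.
Is 1/22 < 1? YES.
Since P[∪ A_i] ≤ 1/22 < 1, the complement has P[∩ A_i^c] ≥ 1 − 1/22 = 21/22 > 0, so some outcome avoids every A_i.

35·p = 1/22 ≈ 0.0454545; existence CERTIFIED by the union bound.


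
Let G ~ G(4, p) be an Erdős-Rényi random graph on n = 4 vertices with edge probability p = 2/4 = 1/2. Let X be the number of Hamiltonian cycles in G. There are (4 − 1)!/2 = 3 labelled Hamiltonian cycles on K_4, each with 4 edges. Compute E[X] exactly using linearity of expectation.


K_4 has (4 − 1)!/2 = 3 labelled Hamiltonian cycles.
For each such Hamiltonian cycle H, let X_H = 1 if all 4 edges of H are present in G. Then P[X_H = 1] = p^{4} = (1/2)^{4} = 1/16.
By linearity: E[X] = Σ_H E[X_H] = 3 · p^{4} = 3 · 1/16 = 3/16.
Numerically: E[X] ≈ 0.188.

E[X] = 3 · (1/2)^{4} = 3/16 ≈ 0.188.


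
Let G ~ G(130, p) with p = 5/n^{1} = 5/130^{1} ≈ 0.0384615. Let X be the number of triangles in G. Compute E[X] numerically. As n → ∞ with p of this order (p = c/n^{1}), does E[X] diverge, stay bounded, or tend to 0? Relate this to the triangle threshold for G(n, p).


Number of potential triangles: C(130, 3) = 357760.
Each occurs with probability p³ ≈ (0.0384615)³ ≈ 5.68957670e-05.
By linearity: E[X] = C(130, 3)·p³ ≈ 357760 · 5.68957670e-05 ≈ 20.355030.
Here α = 1, so p = 5/n is exactly at the triangle threshold p ~ 1/n. Asymptotically E[X] → c³/6 = 5³/6 = 125/6 ≈ 20.833333, a bounded constant. In this regime the triangle count is asymptotically Poisson(c³/6).

E[X] ≈ 20.355030; in regime p = Θ(1/n^{1}) E[X] stays bounded (at the triangle threshold p ~ 1/n).


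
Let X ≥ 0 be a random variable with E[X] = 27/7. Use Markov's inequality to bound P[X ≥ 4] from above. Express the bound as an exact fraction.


μ = E[X] = 27/7, a = 4.
Markov: P[X ≥ 4] ≤ μ/a = (27/7)/4 = 27/28.
Numerically: ≈ 0.9643.
(Since a = 4 > μ = 3.8571, the bound 27/28 is < 1 and informative.)

P[X ≥ 4] ≤ 27/28 ≈ 0.9643.


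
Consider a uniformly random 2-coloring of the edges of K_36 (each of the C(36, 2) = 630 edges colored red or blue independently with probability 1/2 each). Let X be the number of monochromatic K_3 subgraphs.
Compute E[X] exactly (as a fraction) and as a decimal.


Let X = Σ_S X_S over the C(36, 3) = 7140 subsets S of size 3, where X_S = 1 if the K_3 on S is monochromatic.
For a fixed S, the K_3 on S has C(3, 2) = 3 edges. P[all 3 edges red] = (1/2)^3, and likewise for blue, so P[monochromatic] = 2·(1/2)^3 = 2^{1 − 3} = 1/4.
By linearity: E[X] = C(36, 3) · 2^{1 − 3} = 7140 · 1/4 = 1785.
Numerically: E[X] ≈ 1785.00000.

E[X] = C(36,3)·2^(1−C(3,2)) = 1785 ≈ 1785.00000.


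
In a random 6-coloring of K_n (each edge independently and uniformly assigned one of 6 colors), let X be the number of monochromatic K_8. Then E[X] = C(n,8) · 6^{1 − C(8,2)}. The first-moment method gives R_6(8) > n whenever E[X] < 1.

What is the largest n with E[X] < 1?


We need C(n, 8) · 6^{1 − 28} < 1, i.e. C(n, 8) < 6^{28 − 1} = 1023490369077469249536.
Check values of n near the boundary:
  n = 1594: C(1594, 8) = 1015652773590544255167; 1015652773590544255167 < 1023490369077469249536? YES
  n = 1595: C(1595, 8) = 1020772636343363633895; 1020772636343363633895 < 1023490369077469249536? YES
  n = 1596: C(1596, 8) = 1025915067760710553965; 1025915067760710553965 < 1023490369077469249536? NO
  n = 1597: C(1597, 8) = 1031080153060953275445; 1031080153060953275445 < 1023490369077469249536? NO
The largest n with C(n, 8) < 1023490369077469249536 is n = 1595 (where E[X] = 113419181815929292655/113721152119718805504 ≈ 0.997345). Hence R_6(8) > 1595, i.e. R_6(8) ≥ 1596.

Largest n = 1595; hence R_6(8) > 1595.


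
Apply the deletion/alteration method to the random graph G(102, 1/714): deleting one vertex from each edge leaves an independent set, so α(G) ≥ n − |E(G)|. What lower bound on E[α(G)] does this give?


E[|E(G)|] = C(102, 2)·p = 5151 · (1/714) = 101/14.
E[α(G)] ≥ n − E[|E(G)|] = 102 − 101/14 = 1327/14.
Numerically: ≈ 94.785714.
(This is only a lower bound; the true E[α(G)] may be larger.)

E[α(G)] ≥ 1327/14 ≈ 94.785714.


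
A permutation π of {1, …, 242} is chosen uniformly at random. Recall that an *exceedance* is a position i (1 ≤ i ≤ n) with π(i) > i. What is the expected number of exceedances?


Write X = Σ_{i=1}^{242} X_i, where X_i = 1_{π(i) > i}.
For each fixed i, π(i) is uniform over {1, …, 242} (marginal of a uniform permutation), so P[π(i) > i] = (n − i)/n. Summing: Σ_{i=1}^{242} (n − i)/n = (0 + 1 + … + 241)/242 = 242(242 − 1)/(2·242) = (242 − 1)/2.
Hence E[X] = Σ_{i=1}^{242} (242 − i)/242 = 241/2 ≈ 120.500000.

E[X] = 241/2 = 120.500000.


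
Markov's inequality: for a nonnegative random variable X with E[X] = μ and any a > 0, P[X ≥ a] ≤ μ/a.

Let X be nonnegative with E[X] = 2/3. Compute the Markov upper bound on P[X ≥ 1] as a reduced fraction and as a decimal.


μ = E[X] = 2/3, a = 1.
Markov: P[X ≥ 1] ≤ μ/a = (2/3)/1 = 2/3.
Numerically: ≈ 0.666667.
(Since a = 1 > μ = 0.666667, the bound 2/3 is < 1 and informative.)

P[X ≥ 1] ≤ 2/3 ≈ 0.666667.


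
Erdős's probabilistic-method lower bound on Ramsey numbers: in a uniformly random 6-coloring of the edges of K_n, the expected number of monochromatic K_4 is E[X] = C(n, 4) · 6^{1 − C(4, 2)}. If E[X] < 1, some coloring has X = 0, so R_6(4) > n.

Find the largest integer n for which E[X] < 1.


We need C(n, 4) · 6^{1 − 6} < 1, i.e. C(n, 4) < 6^{6 − 1} = 7776.
Check values of n near the boundary:
  n = 16: C(16, 4) = 1820; 1820 < 7776? YES
  n = 17: C(17, 4) = 2380; 2380 < 7776? YES
  n = 18: C(18, 4) = 3060; 3060 < 7776? YES
  n = 19: C(19, 4) = 3876; 3876 < 7776? YES
  n = 20: C(20, 4) = 4845; 4845 < 7776? YES
  n = 21: C(21, 4) = 5985; 5985 < 7776? YES
  n = 22: C(22, 4) = 7315; 7315 < 7776? YES
  n = 23: C(23, 4) = 8855; 8855 < 7776? NO
  n = 24: C(24, 4) = 10626; 10626 < 7776? NO
  n = 25: C(25, 4) = 12650; 12650 < 7776? NO
The largest n with C(n, 4) < 7776 is n = 22 (where E[X] = 7315/7776 ≈ 0.94072). Hence R_6(4) > 22, i.e. R_6(4) ≥ 23.

Largest n = 22; hence R_6(4) > 22.


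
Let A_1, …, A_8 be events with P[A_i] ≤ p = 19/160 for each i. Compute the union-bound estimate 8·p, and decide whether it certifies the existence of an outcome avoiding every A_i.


Union bound: P[∪_{i=1}^{8} A_i] ≤ Σ_i P[A_i] ≤ 8·p = 8·(19/160) = 19/20.
Numerically: 19/20 ≈ 0.95000.
Is 19/20 < 1? YES.
Since P[∪ A_i] ≤ 19/20 < 1, the complement has P[∩ A_i^c] ≥ 1 − 19/20 = 1/20 > 0, so some outcome avoids every A_i.

8·p = 19/20 ≈ 0.95000; existence CERTIFIED by the union bound.


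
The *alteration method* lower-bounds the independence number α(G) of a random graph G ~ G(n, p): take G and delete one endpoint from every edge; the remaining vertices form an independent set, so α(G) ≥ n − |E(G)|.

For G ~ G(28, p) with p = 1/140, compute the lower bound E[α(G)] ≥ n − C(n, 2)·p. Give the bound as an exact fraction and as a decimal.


E[|E(G)|] = C(28, 2)·p = 378 · (1/140) = 27/10.
E[α(G)] ≥ n − E[|E(G)|] = 28 − 27/10 = 253/10.
Numerically: ≈ 25.30000.
(This is only a lower bound; the true E[α(G)] may be larger.)

E[α(G)] ≥ 253/10 ≈ 25.30000.


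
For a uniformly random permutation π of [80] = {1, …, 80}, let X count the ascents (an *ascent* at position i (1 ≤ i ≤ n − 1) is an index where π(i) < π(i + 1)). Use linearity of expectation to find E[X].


Write X = Σ X_I over i = 1, …, 79, with X_I the indicator of one ascent.
There are 79 indicators.
For each fixed i, the pair (π(i), π(i+1)) is a uniformly random ordered pair of distinct values from {1, …, 80}; by symmetry P[π(i) < π(i+1)] = 1/2.
By linearity: E[X] = 79 · (1/2) = (80 − 1) · (1/2) = 79/2 ≈ 39.5000.

E[X] = 79/2 = 39.5000.
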